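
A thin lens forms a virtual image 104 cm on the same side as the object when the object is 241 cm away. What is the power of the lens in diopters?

P = -0.547 D

Virtual image ⇒ d_i = −104 cm.
1/f = 1/d_o + 1/d_i = 1/(241) + 1/(-104) = -0.005466 cm⁻¹.
f = -182.9 cm = -1.829 m, so P = 1/f = -0.547 D.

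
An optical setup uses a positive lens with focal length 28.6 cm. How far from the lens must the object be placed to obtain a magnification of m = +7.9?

25.0 cm

m = −d_i/d_o ⇒ d_i = −m·d_o.
1/f = 1/d_o + 1/d_i = 1/d_o − 1/(m·d_o) = (1 − 1/m)/d_o, so d_o = f(1 − 1/m) = (28.60)(1 − 1/(+7.9)) = 25.0 cm.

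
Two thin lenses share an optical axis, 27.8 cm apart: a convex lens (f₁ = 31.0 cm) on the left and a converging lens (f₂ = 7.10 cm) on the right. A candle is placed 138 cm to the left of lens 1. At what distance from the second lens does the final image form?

4.49 cm

Lens 1: 1/d_i1 = 1/f₁ − 1/d_o1 = 1/(31.0) − 1/(138) = 0.02501, so d_i1 = 39.98 cm.
The intermediate image is 39.98 cm to the right of lens 1, which lies 12.18 cm to the right of lens 2 — a virtual object — so d_o2 = −12.18 cm.
Lens 2: 1/d_i2 = 1/f₂ − 1/d_o2 = 1/(7.10) − 1/(-12.18) = 0.2229, so d_i2 = 4.49 cm.
The final image is real, 4.49 cm to the right of lens 2 (overall magnification ≈ -0.11).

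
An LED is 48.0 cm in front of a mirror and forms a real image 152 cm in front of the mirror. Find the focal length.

Real image ⇒ d_i = +152 cm.
1/f = 1/d_o + 1/d_i = 1/(48.0) + 1/(152) = 0.02741, so f = 36.5 cm.
Since f is positive, the mirror is concave.

f = 36.5 cm (concave)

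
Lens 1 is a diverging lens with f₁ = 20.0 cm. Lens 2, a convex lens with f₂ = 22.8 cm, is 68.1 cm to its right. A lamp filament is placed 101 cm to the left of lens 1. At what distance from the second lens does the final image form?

Lens 1 is diverging, so f₁ = −20.0 cm.
Lens 1: 1/d_i1 = 1/f₁ − 1/d_o1 = 1/(-20.0) − 1/(101) = -0.05990, so d_i1 = -16.69 cm.
The intermediate image is 16.69 cm to the left of lens 1 (virtual), which is 68.1 − (-16.69) = 84.79 cm to the left of lens 2, so d_o2 = +84.79 cm.
Lens 2: 1/d_i2 = 1/f₂ − 1/d_o2 = 1/(22.8) − 1/(84.79) = 0.03207, so d_i2 = 31.2 cm.
The final image is real, 31.2 cm to the right of lens 2 (overall magnification ≈ -0.061).

31.2 cm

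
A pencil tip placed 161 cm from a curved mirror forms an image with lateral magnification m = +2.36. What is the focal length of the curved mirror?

f = 279 cm (concave)

m = −d_i/d_o ⇒ d_i = −m·d_o = −(+2.36)·(161) = -380.0 cm.
1/f = 1/d_o + 1/d_i = 1/(161) + 1/(-380.0) = 0.003580, so f = 279 cm.
Since f is positive, the curved mirror is concave.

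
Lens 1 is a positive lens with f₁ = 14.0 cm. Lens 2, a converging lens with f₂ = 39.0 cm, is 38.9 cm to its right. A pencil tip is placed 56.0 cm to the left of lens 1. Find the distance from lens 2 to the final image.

42.0 cm

Lens 1: 1/d_i1 = 1/f₁ − 1/d_o1 = 1/(14.0) − 1/(56.0) = 0.05357, so d_i1 = 18.67 cm.
The intermediate image is 18.67 cm to the right of lens 1, which is 38.9 − (18.67) = 20.23 cm to the left of lens 2, so d_o2 = +20.23 cm.
Lens 2: 1/d_i2 = 1/f₂ − 1/d_o2 = 1/(39.0) − 1/(20.23) = -0.02379, so d_i2 = -42.0 cm.
The final image is virtual, 42.0 cm to the left of lens 2 (overall magnification ≈ -0.69).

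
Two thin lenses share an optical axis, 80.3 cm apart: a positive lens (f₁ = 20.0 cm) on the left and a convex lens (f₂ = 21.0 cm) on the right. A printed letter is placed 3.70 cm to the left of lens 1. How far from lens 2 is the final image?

27.9 cm

Lens 1: 1/d_i1 = 1/f₁ − 1/d_o1 = 1/(20.0) − 1/(3.70) = -0.2203, so d_i1 = -4.540 cm.
The intermediate image is 4.540 cm to the left of lens 1 (virtual), which is 80.3 − (-4.540) = 84.84 cm to the left of lens 2, so d_o2 = +84.84 cm.
Lens 2: 1/d_i2 = 1/f₂ − 1/d_o2 = 1/(21.0) − 1/(84.84) = 0.03583, so d_i2 = 27.9 cm.
The final image is real, 27.9 cm to the right of lens 2 (overall magnification ≈ -0.40).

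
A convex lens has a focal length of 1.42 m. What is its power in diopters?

P = +0.704 D

P = 1/f = 1/(1.42 m) = +0.704 D.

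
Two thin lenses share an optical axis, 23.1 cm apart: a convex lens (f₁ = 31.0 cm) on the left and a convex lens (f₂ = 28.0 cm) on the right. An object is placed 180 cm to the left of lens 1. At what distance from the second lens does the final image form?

Lens 1: 1/d_i1 = 1/f₁ − 1/d_o1 = 1/(31.0) − 1/(180) = 0.02670, so d_i1 = 37.45 cm.
The intermediate image is 37.45 cm to the right of lens 1, which lies 14.35 cm to the right of lens 2 — a virtual object — so d_o2 = −14.35 cm.
Lens 2: 1/d_i2 = 1/f₂ − 1/d_o2 = 1/(28.0) − 1/(-14.35) = 0.1054, so d_i2 = 9.49 cm.
The final image is real, 9.49 cm to the right of lens 2 (overall magnification ≈ -0.14).

9.49 cm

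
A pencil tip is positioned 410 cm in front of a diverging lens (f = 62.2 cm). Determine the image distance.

54.0 cm

For a diverging lens, f = -62.2 cm.
Lens equation: 1/q = 1/f − 1/p = 1/(-62.20) − 1/(410) = -0.01608 − 0.002439 = -0.01852, so q = -54.0 cm.
The image is virtual, upright and reduced, on the same side as the object.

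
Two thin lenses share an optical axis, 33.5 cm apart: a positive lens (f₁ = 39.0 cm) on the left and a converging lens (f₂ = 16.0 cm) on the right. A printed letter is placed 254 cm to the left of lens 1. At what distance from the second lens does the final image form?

Lens 1: 1/d_i1 = 1/f₁ − 1/d_o1 = 1/(39.0) − 1/(254) = 0.02170, so d_i1 = 46.07 cm.
The intermediate image is 46.07 cm to the right of lens 1, which lies 12.57 cm to the right of lens 2 — a virtual object — so d_o2 = −12.57 cm.
Lens 2: 1/d_i2 = 1/f₂ − 1/d_o2 = 1/(16.0) − 1/(-12.57) = 0.1421, so d_i2 = 7.04 cm.
The final image is real, 7.04 cm to the right of lens 2 (overall magnification ≈ -0.10).

7.04 cm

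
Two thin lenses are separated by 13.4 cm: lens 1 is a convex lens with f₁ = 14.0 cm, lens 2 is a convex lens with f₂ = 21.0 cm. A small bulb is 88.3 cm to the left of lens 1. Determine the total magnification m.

m = -0.163

Lens 1: 1/d_i1 = 1/(14.0) − 1/(88.3) = 0.06010, so d_i1 = 16.64 cm; m₁ = −d_i1/d_o1 = -0.1884.
d_o2 = 13.4 − (16.64) = -3.240 cm (virtual object).
Lens 2: 1/d_i2 = 1/(21.0) − 1/(-3.240) = 0.3563, so d_i2 = 2.807 cm; m₂ = −d_i2/d_o2 = +0.8663.
m = m₁·m₂ = (-0.1884)(+0.8663) = -0.163.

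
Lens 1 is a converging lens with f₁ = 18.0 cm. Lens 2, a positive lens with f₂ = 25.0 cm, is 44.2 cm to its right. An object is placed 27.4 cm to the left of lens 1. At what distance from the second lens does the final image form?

6.21 cm

Lens 1: 1/d_i1 = 1/f₁ − 1/d_o1 = 1/(18.0) − 1/(27.4) = 0.01906, so d_i1 = 52.47 cm.
The intermediate image is 52.47 cm to the right of lens 1, which lies 8.270 cm to the right of lens 2 — a virtual object — so d_o2 = −8.270 cm.
Lens 2: 1/d_i2 = 1/f₂ − 1/d_o2 = 1/(25.0) − 1/(-8.270) = 0.1609, so d_i2 = 6.21 cm.
The final image is real, 6.21 cm to the right of lens 2 (overall magnification ≈ -1.4).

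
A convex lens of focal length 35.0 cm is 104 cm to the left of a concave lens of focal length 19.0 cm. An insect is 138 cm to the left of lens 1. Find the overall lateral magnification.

m = -0.0848

Lens 1: 1/d_i1 = 1/(35.0) − 1/(138) = 0.02133, so d_i1 = 46.89 cm; m₁ = −d_i1/d_o1 = -0.3398.
d_o2 = 104 − (46.89) = 57.11 cm.
f₂ = −19.0 cm (diverging).
Lens 2: 1/d_i2 = 1/(-19.0) − 1/(57.11) = -0.07014, so d_i2 = -14.26 cm; m₂ = −d_i2/d_o2 = +0.2496.
m = m₁·m₂ = (-0.3398)(+0.2496) = -0.0848.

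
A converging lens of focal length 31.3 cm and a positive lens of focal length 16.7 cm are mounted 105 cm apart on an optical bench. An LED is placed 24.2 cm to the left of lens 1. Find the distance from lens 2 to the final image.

18.1 cm

Lens 1: 1/d_i1 = 1/f₁ − 1/d_o1 = 1/(31.3) − 1/(24.2) = -0.009373, so d_i1 = -106.7 cm.
The intermediate image is 106.7 cm to the left of lens 1 (virtual), which is 105 − (-106.7) = 211.7 cm to the left of lens 2, so d_o2 = +211.7 cm.
Lens 2: 1/d_i2 = 1/f₂ − 1/d_o2 = 1/(16.7) − 1/(211.7) = 0.05516, so d_i2 = 18.1 cm.
The final image is real, 18.1 cm to the right of lens 2 (overall magnification ≈ -0.38).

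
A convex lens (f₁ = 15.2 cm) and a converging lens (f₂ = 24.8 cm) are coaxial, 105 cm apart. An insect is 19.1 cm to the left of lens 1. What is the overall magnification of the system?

Lens 1: 1/d_i1 = 1/(15.2) − 1/(19.1) = 0.01343, so d_i1 = 74.44 cm; m₁ = −d_i1/d_o1 = -3.897.
d_o2 = 105 − (74.44) = 30.56 cm.
Lens 2: 1/d_i2 = 1/(24.8) − 1/(30.56) = 0.007600, so d_i2 = 131.6 cm; m₂ = −d_i2/d_o2 = -4.306.
m = m₁·m₂ = (-3.897)(-4.306) = +16.8.

m = +16.8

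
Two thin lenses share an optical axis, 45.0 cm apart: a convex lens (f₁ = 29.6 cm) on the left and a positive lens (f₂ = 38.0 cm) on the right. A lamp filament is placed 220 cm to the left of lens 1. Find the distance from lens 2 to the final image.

Lens 1: 1/d_i1 = 1/f₁ − 1/d_o1 = 1/(29.6) − 1/(220) = 0.02924, so d_i1 = 34.20 cm.
The intermediate image is 34.20 cm to the right of lens 1, which is 45.0 − (34.20) = 10.80 cm to the left of lens 2, so d_o2 = +10.80 cm.
Lens 2: 1/d_i2 = 1/f₂ − 1/d_o2 = 1/(38.0) − 1/(10.80) = -0.06628, so d_i2 = -15.1 cm.
The final image is virtual, 15.1 cm to the left of lens 2 (overall magnification ≈ -0.22).

15.1 cm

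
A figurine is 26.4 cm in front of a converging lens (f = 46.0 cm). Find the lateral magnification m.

m = +2.35

1/d_i = 1/f − 1/d_o = 1/(46.00) − 1/(26.4) = -0.01614, so d_i = -61.96 cm.
m = −d_i/d_o = −(-61.96)/(26.4) = +2.35.
The image is virtual, upright and enlarged, on the same side as the object.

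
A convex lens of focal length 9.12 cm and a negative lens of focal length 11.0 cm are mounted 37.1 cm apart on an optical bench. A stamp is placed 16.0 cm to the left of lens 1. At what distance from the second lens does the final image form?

Lens 1: 1/d_i1 = 1/f₁ − 1/d_o1 = 1/(9.12) − 1/(16.0) = 0.04715, so d_i1 = 21.21 cm.
The intermediate image is 21.21 cm to the right of lens 1, which is 37.1 − (21.21) = 15.89 cm to the left of lens 2, so d_o2 = +15.89 cm.
Lens 2 is diverging, so f₂ = −11.0 cm.
Lens 2: 1/d_i2 = 1/f₂ − 1/d_o2 = 1/(-11.0) − 1/(15.89) = -0.1538, so d_i2 = -6.50 cm.
The final image is virtual, 6.50 cm to the left of lens 2 (overall magnification ≈ -0.54).

6.50 cm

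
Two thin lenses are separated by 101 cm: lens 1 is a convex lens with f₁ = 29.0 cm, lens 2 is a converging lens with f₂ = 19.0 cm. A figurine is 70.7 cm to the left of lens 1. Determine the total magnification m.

m = +0.402

Lens 1: 1/d_i1 = 1/(29.0) − 1/(70.7) = 0.02034, so d_i1 = 49.17 cm; m₁ = −d_i1/d_o1 = -0.6955.
d_o2 = 101 − (49.17) = 51.83 cm.
Lens 2: 1/d_i2 = 1/(19.0) − 1/(51.83) = 0.03334, so d_i2 = 30.00 cm; m₂ = −d_i2/d_o2 = -0.5787.
m = m₁·m₂ = (-0.6955)(-0.5787) = +0.402.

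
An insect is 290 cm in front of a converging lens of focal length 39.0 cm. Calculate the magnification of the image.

m = -0.155

1/d_i = 1/f − 1/d_o = 1/(39.00) − 1/(290) = 0.02219, so d_i = 45.06 cm.
m = −d_i/d_o = −(45.06)/(290) = -0.155.
The image is real, inverted and reduced, on the far side of the lens.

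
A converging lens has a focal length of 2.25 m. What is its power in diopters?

P = 1/f = 1/(2.25 m) = +0.444 D.

P = +0.444 D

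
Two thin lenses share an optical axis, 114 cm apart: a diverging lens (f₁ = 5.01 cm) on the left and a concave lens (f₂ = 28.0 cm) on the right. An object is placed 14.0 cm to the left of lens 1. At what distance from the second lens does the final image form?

Lens 1 is diverging, so f₁ = −5.01 cm.
Lens 1: 1/d_i1 = 1/f₁ − 1/d_o1 = 1/(-5.01) − 1/(14.0) = -0.2710, so d_i1 = -3.690 cm.
The intermediate image is 3.690 cm to the left of lens 1 (virtual), which is 114 − (-3.690) = 117.7 cm to the left of lens 2, so d_o2 = +117.7 cm.
Lens 2 is diverging, so f₂ = −28.0 cm.
Lens 2: 1/d_i2 = 1/f₂ − 1/d_o2 = 1/(-28.0) − 1/(117.7) = -0.04421, so d_i2 = -22.6 cm.
The final image is virtual, 22.6 cm to the left of lens 2 (overall magnification ≈ 0.051).

22.6 cm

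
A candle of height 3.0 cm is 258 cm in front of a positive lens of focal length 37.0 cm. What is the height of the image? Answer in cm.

0.502 cm

1/d_i = 1/f − 1/d_o = 1/(37.00) − 1/(258) = 0.02315, so d_i = 43.19 cm.
m = −d_i/d_o = -0.1674.
|h_i| = |m|·h_o = 0.1674 × 3.0 = 0.502 cm. The image is real, inverted and reduced, on the far side of the lens.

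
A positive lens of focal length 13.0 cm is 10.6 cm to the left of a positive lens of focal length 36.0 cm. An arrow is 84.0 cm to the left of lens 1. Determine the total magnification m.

m = -0.162

Lens 1: 1/d_i1 = 1/(13.0) − 1/(84.0) = 0.06502, so d_i1 = 15.38 cm; m₁ = −d_i1/d_o1 = -0.1831.
d_o2 = 10.6 − (15.38) = -4.780 cm (virtual object).
Lens 2: 1/d_i2 = 1/(36.0) − 1/(-4.780) = 0.2370, so d_i2 = 4.220 cm; m₂ = −d_i2/d_o2 = +0.8828.
m = m₁·m₂ = (-0.1831)(+0.8828) = -0.162.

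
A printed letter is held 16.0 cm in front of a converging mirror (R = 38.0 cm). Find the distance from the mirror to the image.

f = R/2 = 38.0/2 = 19.00 cm.
Mirror equation: 1/d_i = 1/f − 1/d_o = 1/(19.00) − 1/(16.0) = 0.05263 − 0.06250 = -0.009868, so d_i = -101 cm.
The image is virtual, upright and enlarged, behind the mirror.

101 cm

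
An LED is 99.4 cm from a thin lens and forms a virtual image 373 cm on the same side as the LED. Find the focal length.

Virtual image ⇒ d_i = −373 cm.
1/f = 1/d_o + 1/d_i = 1/(99.4) + 1/(-373) = 0.007379, so f = 136 cm.
Since f is positive, the thin lens is converging.

f = 136 cm (converging)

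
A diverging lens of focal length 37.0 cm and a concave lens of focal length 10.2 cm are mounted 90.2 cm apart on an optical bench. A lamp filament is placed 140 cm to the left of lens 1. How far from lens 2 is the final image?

Lens 1 is diverging, so f₁ = −37.0 cm.
Lens 1: 1/d_i1 = 1/f₁ − 1/d_o1 = 1/(-37.0) − 1/(140) = -0.03417, so d_i1 = -29.27 cm.
The intermediate image is 29.27 cm to the left of lens 1 (virtual), which is 90.2 − (-29.27) = 119.5 cm to the left of lens 2, so d_o2 = +119.5 cm.
Lens 2 is diverging, so f₂ = −10.2 cm.
Lens 2: 1/d_i2 = 1/f₂ − 1/d_o2 = 1/(-10.2) − 1/(119.5) = -0.1064, so d_i2 = -9.40 cm.
The final image is virtual, 9.40 cm to the left of lens 2 (overall magnification ≈ 0.016).

9.40 cm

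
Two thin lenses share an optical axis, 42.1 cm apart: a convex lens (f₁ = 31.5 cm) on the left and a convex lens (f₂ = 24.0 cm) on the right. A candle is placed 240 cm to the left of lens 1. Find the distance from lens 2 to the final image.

7.72 cm

Lens 1: 1/d_i1 = 1/f₁ − 1/d_o1 = 1/(31.5) − 1/(240) = 0.02758, so d_i1 = 36.26 cm.
The intermediate image is 36.26 cm to the right of lens 1, which is 42.1 − (36.26) = 5.840 cm to the left of lens 2, so d_o2 = +5.840 cm.
Lens 2: 1/d_i2 = 1/f₂ − 1/d_o2 = 1/(24.0) − 1/(5.840) = -0.1296, so d_i2 = -7.72 cm.
The final image is virtual, 7.72 cm to the left of lens 2 (overall magnification ≈ -0.20).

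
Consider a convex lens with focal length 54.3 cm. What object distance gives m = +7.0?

m = −d_i/d_o ⇒ d_i = −m·d_o.
1/f = 1/d_o + 1/d_i = 1/d_o − 1/(m·d_o) = (1 − 1/m)/d_o, so d_o = f(1 − 1/m) = (54.30)(1 − 1/(+7.0)) = 46.5 cm.

46.5 cm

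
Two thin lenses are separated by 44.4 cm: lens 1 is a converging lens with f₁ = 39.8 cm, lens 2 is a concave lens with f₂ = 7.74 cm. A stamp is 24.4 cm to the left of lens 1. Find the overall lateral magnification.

m = +0.174

Lens 1: 1/d_i1 = 1/(39.8) − 1/(24.4) = -0.01586, so d_i1 = -63.06 cm; m₁ = −d_i1/d_o1 = +2.584.
d_o2 = 44.4 − (-63.06) = 107.5 cm.
f₂ = −7.74 cm (diverging).
Lens 2: 1/d_i2 = 1/(-7.74) − 1/(107.5) = -0.1385, so d_i2 = -7.220 cm; m₂ = −d_i2/d_o2 = +0.06716.
m = m₁·m₂ = (+2.584)(+0.06716) = +0.174.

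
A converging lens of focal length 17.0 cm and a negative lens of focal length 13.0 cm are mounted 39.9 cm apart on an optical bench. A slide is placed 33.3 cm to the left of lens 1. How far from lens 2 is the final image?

Lens 1: 1/d_i1 = 1/f₁ − 1/d_o1 = 1/(17.0) − 1/(33.3) = 0.02879, so d_i1 = 34.73 cm.
The intermediate image is 34.73 cm to the right of lens 1, which is 39.9 − (34.73) = 5.170 cm to the left of lens 2, so d_o2 = +5.170 cm.
Lens 2 is diverging, so f₂ = −13.0 cm.
Lens 2: 1/d_i2 = 1/f₂ − 1/d_o2 = 1/(-13.0) − 1/(5.170) = -0.2703, so d_i2 = -3.70 cm.
The final image is virtual, 3.70 cm to the left of lens 2 (overall magnification ≈ -0.75).

3.70 cm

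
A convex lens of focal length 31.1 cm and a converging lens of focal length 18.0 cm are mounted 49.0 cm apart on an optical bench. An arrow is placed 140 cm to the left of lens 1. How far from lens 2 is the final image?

18.1 cm

Lens 1: 1/d_i1 = 1/f₁ − 1/d_o1 = 1/(31.1) − 1/(140) = 0.02501, so d_i1 = 39.98 cm.
The intermediate image is 39.98 cm to the right of lens 1, which is 49.0 − (39.98) = 9.020 cm to the left of lens 2, so d_o2 = +9.020 cm.
Lens 2: 1/d_i2 = 1/f₂ − 1/d_o2 = 1/(18.0) − 1/(9.020) = -0.05531, so d_i2 = -18.1 cm.
The final image is virtual, 18.1 cm to the left of lens 2 (overall magnification ≈ -0.57).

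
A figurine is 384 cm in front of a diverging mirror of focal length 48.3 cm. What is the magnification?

For a diverging mirror, f = -48.3 cm.
1/d_i = 1/f − 1/d_o = 1/(-48.30) − 1/(384) = -0.02331, so d_i = -42.90 cm.
m = −d_i/d_o = −(-42.90)/(384) = +0.112.
The image is virtual, upright and reduced, behind the mirror.

m = +0.112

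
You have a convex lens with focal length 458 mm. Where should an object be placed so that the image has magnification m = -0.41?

m = −d_i/d_o ⇒ d_i = −m·d_o.
1/f = 1/d_o + 1/d_i = 1/d_o − 1/(m·d_o) = (1 − 1/m)/d_o, so d_o = f(1 − 1/m) = (458.0)(1 − 1/(-0.41)) = 1580 mm.

1580 mm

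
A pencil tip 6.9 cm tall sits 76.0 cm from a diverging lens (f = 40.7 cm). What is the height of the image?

For a diverging lens, f = -40.7 cm.
1/d_i = 1/f − 1/d_o = 1/(-40.70) − 1/(76.0) = -0.03773, so d_i = -26.51 cm.
m = −d_i/d_o = +0.3488.
|h_i| = |m|·h_o = 0.3488 × 6.9 = 2.41 cm. The image is virtual, upright and reduced, on the same side as the object.

2.41 cm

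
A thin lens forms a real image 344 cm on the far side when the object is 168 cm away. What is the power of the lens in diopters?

d_i = +344 cm.
1/f = 1/d_o + 1/d_i = 1/(168) + 1/(344) = 0.008859 cm⁻¹.
f = 112.9 cm = 1.129 m, so P = 1/f = +0.886 D.

P = +0.886 D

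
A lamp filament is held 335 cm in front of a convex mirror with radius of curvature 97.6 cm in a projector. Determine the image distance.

f = R/2 = 97.6/2 = 48.80 cm; for a convex mirror, f = -48.80 cm.
Mirror equation: 1/v = 1/f − 1/u = 1/(-48.80) − 1/(335) = -0.02049 − 0.002985 = -0.02348, so v = -42.6 cm.
The image is virtual, upright and reduced, behind the mirror.

42.6 cm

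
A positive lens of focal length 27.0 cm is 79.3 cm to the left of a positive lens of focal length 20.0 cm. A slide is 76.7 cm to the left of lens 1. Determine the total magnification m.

m = +0.616

Lens 1: 1/d_i1 = 1/(27.0) − 1/(76.7) = 0.02400, so d_i1 = 41.67 cm; m₁ = −d_i1/d_o1 = -0.5433.
d_o2 = 79.3 − (41.67) = 37.63 cm.
Lens 2: 1/d_i2 = 1/(20.0) − 1/(37.63) = 0.02343, so d_i2 = 42.69 cm; m₂ = −d_i2/d_o2 = -1.134.
m = m₁·m₂ = (-0.5433)(-1.134) = +0.616.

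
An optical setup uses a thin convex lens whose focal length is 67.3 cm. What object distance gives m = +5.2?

m = −d_i/d_o ⇒ d_i = −m·d_o.
1/f = 1/d_o + 1/d_i = 1/d_o − 1/(m·d_o) = (1 − 1/m)/d_o, so d_o = f(1 − 1/m) = (67.30)(1 − 1/(+5.2)) = 54.4 cm.

54.4 cm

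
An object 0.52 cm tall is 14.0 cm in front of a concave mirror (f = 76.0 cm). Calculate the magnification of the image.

1/d_i = 1/f − 1/d_o = 1/(76.00) − 1/(14.0) = -0.05827, so d_i = -17.16 cm.
m = −d_i/d_o = −(-17.16)/(14.0) = +1.23.
The image is virtual, upright and enlarged, behind the mirror.

m = +1.23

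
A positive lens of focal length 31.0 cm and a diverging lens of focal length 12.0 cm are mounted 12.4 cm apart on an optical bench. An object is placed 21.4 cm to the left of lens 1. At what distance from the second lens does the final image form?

Lens 1: 1/d_i1 = 1/f₁ − 1/d_o1 = 1/(31.0) − 1/(21.4) = -0.01447, so d_i1 = -69.10 cm.
The intermediate image is 69.10 cm to the left of lens 1 (virtual), which is 12.4 − (-69.10) = 81.50 cm to the left of lens 2, so d_o2 = +81.50 cm.
Lens 2 is diverging, so f₂ = −12.0 cm.
Lens 2: 1/d_i2 = 1/f₂ − 1/d_o2 = 1/(-12.0) − 1/(81.50) = -0.09560, so d_i2 = -10.5 cm.
The final image is virtual, 10.5 cm to the left of lens 2 (overall magnification ≈ 0.41).

10.5 cm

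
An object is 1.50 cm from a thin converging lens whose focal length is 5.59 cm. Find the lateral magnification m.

1/d_i = 1/f − 1/d_o = 1/(5.590) − 1/(1.50) = -0.4878, so d_i = -2.050 cm.
m = −d_i/d_o = −(-2.050)/(1.50) = +1.37.
The image is virtual, upright and enlarged, on the same side as the object.

m = +1.37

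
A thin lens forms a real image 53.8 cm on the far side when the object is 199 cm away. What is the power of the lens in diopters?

d_i = +53.8 cm.
1/f = 1/d_o + 1/d_i = 1/(199) + 1/(53.8) = 0.02361 cm⁻¹.
f = 42.35 cm = 0.4235 m, so P = 1/f = +2.36 D.

P = +2.36 D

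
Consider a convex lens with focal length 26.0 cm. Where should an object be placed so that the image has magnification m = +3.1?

m = −d_i/d_o ⇒ d_i = −m·d_o.
1/f = 1/d_o + 1/d_i = 1/d_o − 1/(m·d_o) = (1 − 1/m)/d_o, so d_o = f(1 − 1/m) = (26.00)(1 − 1/(+3.1)) = 17.6 cm.

17.6 cm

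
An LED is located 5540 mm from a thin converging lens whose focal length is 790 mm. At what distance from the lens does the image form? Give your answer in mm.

Thin-lens equation: 1/v = 1/f − 1/u = 1/(790.0) − 1/(5540) = 0.001266 − 0.0001805 = 0.001085, so v = 921 mm.
The image is real, inverted and reduced, on the far side of the lens.

921 mm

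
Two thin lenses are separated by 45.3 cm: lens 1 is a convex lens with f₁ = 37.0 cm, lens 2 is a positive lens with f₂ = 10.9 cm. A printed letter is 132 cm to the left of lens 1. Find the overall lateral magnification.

m = -0.250

Lens 1: 1/d_i1 = 1/(37.0) − 1/(132) = 0.01945, so d_i1 = 51.41 cm; m₁ = −d_i1/d_o1 = -0.3895.
d_o2 = 45.3 − (51.41) = -6.110 cm (virtual object).
Lens 2: 1/d_i2 = 1/(10.9) − 1/(-6.110) = 0.2554, so d_i2 = 3.915 cm; m₂ = −d_i2/d_o2 = +0.6408.
m = m₁·m₂ = (-0.3895)(+0.6408) = -0.250.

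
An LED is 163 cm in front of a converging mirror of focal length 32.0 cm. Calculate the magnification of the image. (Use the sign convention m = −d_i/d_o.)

m = -0.244

1/d_i = 1/f − 1/d_o = 1/(32.00) − 1/(163) = 0.02512, so d_i = 39.82 cm.
m = −d_i/d_o = −(39.82)/(163) = -0.244.
The image is real, inverted and reduced, in front of the mirror.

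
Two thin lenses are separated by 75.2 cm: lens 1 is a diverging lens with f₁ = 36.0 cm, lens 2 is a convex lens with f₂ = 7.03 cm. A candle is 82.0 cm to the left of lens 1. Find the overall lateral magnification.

m = -0.0230

f₁ = −36.0 cm (diverging).
Lens 1: 1/d_i1 = 1/(-36.0) − 1/(82.0) = -0.03997, so d_i1 = -25.02 cm; m₁ = −d_i1/d_o1 = +0.3051.
d_o2 = 75.2 − (-25.02) = 100.2 cm.
Lens 2: 1/d_i2 = 1/(7.03) − 1/(100.2) = 0.1323, so d_i2 = 7.560 cm; m₂ = −d_i2/d_o2 = -0.07545.
m = m₁·m₂ = (+0.3051)(-0.07545) = -0.0230.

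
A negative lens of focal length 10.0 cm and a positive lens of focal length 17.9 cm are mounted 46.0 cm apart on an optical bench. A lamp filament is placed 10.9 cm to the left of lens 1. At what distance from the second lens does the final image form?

Lens 1 is diverging, so f₁ = −10.0 cm.
Lens 1: 1/d_i1 = 1/f₁ − 1/d_o1 = 1/(-10.0) − 1/(10.9) = -0.1917, so d_i1 = -5.215 cm.
The intermediate image is 5.215 cm to the left of lens 1 (virtual), which is 46.0 − (-5.215) = 51.22 cm to the left of lens 2, so d_o2 = +51.22 cm.
Lens 2: 1/d_i2 = 1/f₂ − 1/d_o2 = 1/(17.9) − 1/(51.22) = 0.03634, so d_i2 = 27.5 cm.
The final image is real, 27.5 cm to the right of lens 2 (overall magnification ≈ -0.26).

27.5 cm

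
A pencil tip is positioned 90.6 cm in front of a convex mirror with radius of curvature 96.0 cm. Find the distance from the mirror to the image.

f = R/2 = 96.0/2 = 48.00 cm; for a convex mirror, f = -48.00 cm.
Mirror equation: 1/d_i = 1/f − 1/d_o = 1/(-48.00) − 1/(90.6) = -0.02083 − 0.01104 = -0.03187, so d_i = -31.4 cm.
The image is virtual, upright and reduced, behind the mirror.

31.4 cm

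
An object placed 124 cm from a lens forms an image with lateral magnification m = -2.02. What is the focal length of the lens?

f = 82.9 cm (converging)

m = −d_i/d_o ⇒ d_i = −m·d_o = −(-2.02)·(124) = 250.5 cm.
1/f = 1/d_o + 1/d_i = 1/(124) + 1/(250.5) = 0.01206, so f = 82.9 cm.
Since f is positive, the lens is converging.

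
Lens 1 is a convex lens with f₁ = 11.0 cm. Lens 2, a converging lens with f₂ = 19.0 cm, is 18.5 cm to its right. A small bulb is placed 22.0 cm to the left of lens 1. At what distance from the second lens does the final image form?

2.96 cm

Lens 1: 1/d_i1 = 1/f₁ − 1/d_o1 = 1/(11.0) − 1/(22.0) = 0.04545, so d_i1 = 22.00 cm.
The intermediate image is 22.00 cm to the right of lens 1, which lies 3.500 cm to the right of lens 2 — a virtual object — so d_o2 = −3.500 cm.
Lens 2: 1/d_i2 = 1/f₂ − 1/d_o2 = 1/(19.0) − 1/(-3.500) = 0.3383, so d_i2 = 2.96 cm.
The final image is real, 2.96 cm to the right of lens 2 (overall magnification ≈ -0.84).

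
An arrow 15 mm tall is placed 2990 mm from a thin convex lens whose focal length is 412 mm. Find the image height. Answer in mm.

2.40 mm

1/d_i = 1/f − 1/d_o = 1/(412.0) − 1/(2990) = 0.002093, so d_i = 477.8 mm.
m = −d_i/d_o = -0.1598.
|h_i| = |m|·h_o = 0.1598 × 15 = 2.40 mm. The image is real, inverted and reduced, on the far side of the lens.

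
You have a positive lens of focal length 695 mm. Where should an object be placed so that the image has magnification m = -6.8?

m = −d_i/d_o ⇒ d_i = −m·d_o.
1/f = 1/d_o + 1/d_i = 1/d_o − 1/(m·d_o) = (1 − 1/m)/d_o, so d_o = f(1 − 1/m) = (695.0)(1 − 1/(-6.8)) = 797 mm.

797 mm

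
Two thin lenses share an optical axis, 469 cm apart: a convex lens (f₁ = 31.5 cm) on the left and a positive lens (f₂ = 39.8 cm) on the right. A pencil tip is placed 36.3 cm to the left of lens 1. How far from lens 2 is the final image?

Lens 1: 1/d_i1 = 1/f₁ − 1/d_o1 = 1/(31.5) − 1/(36.3) = 0.004198, so d_i1 = 238.2 cm.
The intermediate image is 238.2 cm to the right of lens 1, which is 469 − (238.2) = 230.8 cm to the left of lens 2, so d_o2 = +230.8 cm.
Lens 2: 1/d_i2 = 1/f₂ − 1/d_o2 = 1/(39.8) − 1/(230.8) = 0.02079, so d_i2 = 48.1 cm.
The final image is real, 48.1 cm to the right of lens 2 (overall magnification ≈ 1.4).

48.1 cm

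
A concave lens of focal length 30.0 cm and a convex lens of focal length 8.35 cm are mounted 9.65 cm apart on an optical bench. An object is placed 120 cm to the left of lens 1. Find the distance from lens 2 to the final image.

Lens 1 is diverging, so f₁ = −30.0 cm.
Lens 1: 1/d_i1 = 1/f₁ − 1/d_o1 = 1/(-30.0) − 1/(120) = -0.04167, so d_i1 = -24.00 cm.
The intermediate image is 24.00 cm to the left of lens 1 (virtual), which is 9.65 − (-24.00) = 33.65 cm to the left of lens 2, so d_o2 = +33.65 cm.
Lens 2: 1/d_i2 = 1/f₂ − 1/d_o2 = 1/(8.35) − 1/(33.65) = 0.09004, so d_i2 = 11.1 cm.
The final image is real, 11.1 cm to the right of lens 2 (overall magnification ≈ -0.066).

11.1 cm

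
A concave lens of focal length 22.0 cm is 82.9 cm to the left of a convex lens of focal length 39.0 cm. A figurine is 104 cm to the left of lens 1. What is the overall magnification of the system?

f₁ = −22.0 cm (diverging).
Lens 1: 1/d_i1 = 1/(-22.0) − 1/(104) = -0.05507, so d_i1 = -18.16 cm; m₁ = −d_i1/d_o1 = +0.1746.
d_o2 = 82.9 − (-18.16) = 101.1 cm.
Lens 2: 1/d_i2 = 1/(39.0) − 1/(101.1) = 0.01575, so d_i2 = 63.49 cm; m₂ = −d_i2/d_o2 = -0.6280.
m = m₁·m₂ = (+0.1746)(-0.6280) = -0.110.

m = -0.110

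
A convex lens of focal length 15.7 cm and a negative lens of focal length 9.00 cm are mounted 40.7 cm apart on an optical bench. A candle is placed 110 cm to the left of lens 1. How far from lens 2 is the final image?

6.42 cm

Lens 1: 1/d_i1 = 1/f₁ − 1/d_o1 = 1/(15.7) − 1/(110) = 0.05460, so d_i1 = 18.31 cm.
The intermediate image is 18.31 cm to the right of lens 1, which is 40.7 − (18.31) = 22.39 cm to the left of lens 2, so d_o2 = +22.39 cm.
Lens 2 is diverging, so f₂ = −9.00 cm.
Lens 2: 1/d_i2 = 1/f₂ − 1/d_o2 = 1/(-9.00) − 1/(22.39) = -0.1558, so d_i2 = -6.42 cm.
The final image is virtual, 6.42 cm to the left of lens 2 (overall magnification ≈ -0.048).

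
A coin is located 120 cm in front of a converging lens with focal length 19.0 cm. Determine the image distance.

Thin-lens equation: 1/s_i = 1/f − 1/s_o = 1/(19.00) − 1/(120) = 0.05263 − 0.008333 = 0.04430, so s_i = 22.6 cm.
The image is real, inverted and reduced, on the far side of the lens.

22.6 cm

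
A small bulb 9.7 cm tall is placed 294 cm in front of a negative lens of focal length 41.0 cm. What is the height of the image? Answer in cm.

For a negative lens, f = -41.0 cm.
1/d_i = 1/f − 1/d_o = 1/(-41.00) − 1/(294) = -0.02779, so d_i = -35.98 cm.
m = −d_i/d_o = +0.1224.
|h_i| = |m|·h_o = 0.1224 × 9.7 = 1.19 cm. The image is virtual, upright and reduced, on the same side as the object.

1.19 cm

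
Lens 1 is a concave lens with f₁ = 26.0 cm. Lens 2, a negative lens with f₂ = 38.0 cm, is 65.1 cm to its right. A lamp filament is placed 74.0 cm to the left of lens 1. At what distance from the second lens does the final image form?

Lens 1 is diverging, so f₁ = −26.0 cm.
Lens 1: 1/d_i1 = 1/f₁ − 1/d_o1 = 1/(-26.0) − 1/(74.0) = -0.05198, so d_i1 = -19.24 cm.
The intermediate image is 19.24 cm to the left of lens 1 (virtual), which is 65.1 − (-19.24) = 84.34 cm to the left of lens 2, so d_o2 = +84.34 cm.
Lens 2 is diverging, so f₂ = −38.0 cm.
Lens 2: 1/d_i2 = 1/f₂ − 1/d_o2 = 1/(-38.0) − 1/(84.34) = -0.03817, so d_i2 = -26.2 cm.
The final image is virtual, 26.2 cm to the left of lens 2 (overall magnification ≈ 0.081).

26.2 cm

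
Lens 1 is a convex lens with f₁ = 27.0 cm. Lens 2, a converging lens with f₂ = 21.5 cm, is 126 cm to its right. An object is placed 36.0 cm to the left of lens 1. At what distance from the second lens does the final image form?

111 cm

Lens 1: 1/d_i1 = 1/f₁ − 1/d_o1 = 1/(27.0) − 1/(36.0) = 0.009259, so d_i1 = 108.0 cm.
The intermediate image is 108.0 cm to the right of lens 1, which is 126 − (108.0) = 18.00 cm to the left of lens 2, so d_o2 = +18.00 cm.
Lens 2: 1/d_i2 = 1/f₂ − 1/d_o2 = 1/(21.5) − 1/(18.00) = -0.009044, so d_i2 = -111 cm.
The final image is virtual, 111 cm to the left of lens 2 (overall magnification ≈ -18).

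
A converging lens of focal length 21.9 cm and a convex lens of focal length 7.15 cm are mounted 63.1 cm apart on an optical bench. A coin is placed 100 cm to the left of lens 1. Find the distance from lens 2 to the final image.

8.98 cm

Lens 1: 1/d_i1 = 1/f₁ − 1/d_o1 = 1/(21.9) − 1/(100) = 0.03566, so d_i1 = 28.04 cm.
The intermediate image is 28.04 cm to the right of lens 1, which is 63.1 − (28.04) = 35.06 cm to the left of lens 2, so d_o2 = +35.06 cm.
Lens 2: 1/d_i2 = 1/f₂ − 1/d_o2 = 1/(7.15) − 1/(35.06) = 0.1113, so d_i2 = 8.98 cm.
The final image is real, 8.98 cm to the right of lens 2 (overall magnification ≈ 0.072).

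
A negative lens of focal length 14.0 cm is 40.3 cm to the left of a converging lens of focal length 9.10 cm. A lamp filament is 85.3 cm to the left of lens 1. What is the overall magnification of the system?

m = -0.0297

f₁ = −14.0 cm (diverging).
Lens 1: 1/d_i1 = 1/(-14.0) − 1/(85.3) = -0.08315, so d_i1 = -12.03 cm; m₁ = −d_i1/d_o1 = +0.1410.
d_o2 = 40.3 − (-12.03) = 52.33 cm.
Lens 2: 1/d_i2 = 1/(9.10) − 1/(52.33) = 0.09078, so d_i2 = 11.02 cm; m₂ = −d_i2/d_o2 = -0.2105.
m = m₁·m₂ = (+0.1410)(-0.2105) = -0.0297.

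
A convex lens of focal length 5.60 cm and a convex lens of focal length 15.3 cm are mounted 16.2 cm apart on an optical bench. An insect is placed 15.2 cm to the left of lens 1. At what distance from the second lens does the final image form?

Lens 1: 1/d_i1 = 1/f₁ − 1/d_o1 = 1/(5.60) − 1/(15.2) = 0.1128, so d_i1 = 8.867 cm.
The intermediate image is 8.867 cm to the right of lens 1, which is 16.2 − (8.867) = 7.333 cm to the left of lens 2, so d_o2 = +7.333 cm.
Lens 2: 1/d_i2 = 1/f₂ − 1/d_o2 = 1/(15.3) − 1/(7.333) = -0.07101, so d_i2 = -14.1 cm.
The final image is virtual, 14.1 cm to the left of lens 2 (overall magnification ≈ -1.1).

14.1 cm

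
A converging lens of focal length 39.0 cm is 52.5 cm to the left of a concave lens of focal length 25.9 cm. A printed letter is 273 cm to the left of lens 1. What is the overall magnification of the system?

m = -0.131

Lens 1: 1/d_i1 = 1/(39.0) − 1/(273) = 0.02198, so d_i1 = 45.50 cm; m₁ = −d_i1/d_o1 = -0.1667.
d_o2 = 52.5 − (45.50) = 7.000 cm.
f₂ = −25.9 cm (diverging).
Lens 2: 1/d_i2 = 1/(-25.9) − 1/(7.000) = -0.1815, so d_i2 = -5.511 cm; m₂ = −d_i2/d_o2 = +0.7872.
m = m₁·m₂ = (-0.1667)(+0.7872) = -0.131.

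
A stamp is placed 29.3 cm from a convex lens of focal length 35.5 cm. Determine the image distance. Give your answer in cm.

Thin-lens equation: 1/q = 1/f − 1/p = 1/(35.50) − 1/(29.3) = 0.02817 − 0.03413 = -0.005961, so q = -168 cm.
The image is virtual, upright and enlarged, on the same side as the object.

168 cm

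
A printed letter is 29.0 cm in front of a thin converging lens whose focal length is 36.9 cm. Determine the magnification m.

1/d_i = 1/f − 1/d_o = 1/(36.90) − 1/(29.0) = -0.007382, so d_i = -135.5 cm.
m = −d_i/d_o = −(-135.5)/(29.0) = +4.67.
The image is virtual, upright and enlarged, on the same side as the object.

m = +4.67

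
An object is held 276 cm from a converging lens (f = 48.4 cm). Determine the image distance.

58.7 cm

Thin-lens equation: 1/v = 1/f − 1/u = 1/(48.40) − 1/(276) = 0.02066 − 0.003623 = 0.01704, so v = 58.7 cm.
The image is real, inverted and reduced, on the far side of the lens.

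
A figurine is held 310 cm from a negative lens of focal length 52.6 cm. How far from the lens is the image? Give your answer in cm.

For a negative lens, f = -52.6 cm.
Lens equation: 1/q = 1/f − 1/p = 1/(-52.60) − 1/(310) = -0.01901 − 0.003226 = -0.02224, so q = -45.0 cm.
The image is virtual, upright and reduced, on the same side as the object.

45.0 cm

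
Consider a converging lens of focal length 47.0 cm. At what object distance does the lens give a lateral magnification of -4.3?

57.9 cm

m = −d_i/d_o ⇒ d_i = −m·d_o.
1/f = 1/d_o + 1/d_i = 1/d_o − 1/(m·d_o) = (1 − 1/m)/d_o, so d_o = f(1 − 1/m) = (47.00)(1 − 1/(-4.3)) = 57.9 cm.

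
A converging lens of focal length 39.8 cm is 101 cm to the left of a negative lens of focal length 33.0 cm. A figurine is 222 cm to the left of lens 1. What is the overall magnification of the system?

Lens 1: 1/d_i1 = 1/(39.8) − 1/(222) = 0.02062, so d_i1 = 48.49 cm; m₁ = −d_i1/d_o1 = -0.2184.
d_o2 = 101 − (48.49) = 52.51 cm.
f₂ = −33.0 cm (diverging).
Lens 2: 1/d_i2 = 1/(-33.0) − 1/(52.51) = -0.04935, so d_i2 = -20.26 cm; m₂ = −d_i2/d_o2 = +0.3859.
m = m₁·m₂ = (-0.2184)(+0.3859) = -0.0843.

m = -0.0843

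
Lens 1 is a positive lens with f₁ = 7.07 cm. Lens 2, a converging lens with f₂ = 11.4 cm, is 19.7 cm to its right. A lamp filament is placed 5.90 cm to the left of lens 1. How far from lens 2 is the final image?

14.4 cm

Lens 1: 1/d_i1 = 1/f₁ − 1/d_o1 = 1/(7.07) − 1/(5.90) = -0.02805, so d_i1 = -35.65 cm.
The intermediate image is 35.65 cm to the left of lens 1 (virtual), which is 19.7 − (-35.65) = 55.35 cm to the left of lens 2, so d_o2 = +55.35 cm.
Lens 2: 1/d_i2 = 1/f₂ − 1/d_o2 = 1/(11.4) − 1/(55.35) = 0.06965, so d_i2 = 14.4 cm.
The final image is real, 14.4 cm to the right of lens 2 (overall magnification ≈ -1.6).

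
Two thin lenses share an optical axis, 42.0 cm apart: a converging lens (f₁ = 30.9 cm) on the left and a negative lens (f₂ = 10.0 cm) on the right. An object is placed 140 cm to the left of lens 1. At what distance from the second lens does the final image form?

1.90 cm

Lens 1: 1/d_i1 = 1/f₁ − 1/d_o1 = 1/(30.9) − 1/(140) = 0.02522, so d_i1 = 39.65 cm.
The intermediate image is 39.65 cm to the right of lens 1, which is 42.0 − (39.65) = 2.350 cm to the left of lens 2, so d_o2 = +2.350 cm.
Lens 2 is diverging, so f₂ = −10.0 cm.
Lens 2: 1/d_i2 = 1/f₂ − 1/d_o2 = 1/(-10.0) − 1/(2.350) = -0.5255, so d_i2 = -1.90 cm.
The final image is virtual, 1.90 cm to the left of lens 2 (overall magnification ≈ -0.23).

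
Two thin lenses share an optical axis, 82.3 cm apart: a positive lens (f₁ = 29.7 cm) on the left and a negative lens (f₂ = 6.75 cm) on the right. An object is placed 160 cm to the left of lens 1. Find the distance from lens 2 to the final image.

Lens 1: 1/d_i1 = 1/f₁ − 1/d_o1 = 1/(29.7) − 1/(160) = 0.02742, so d_i1 = 36.47 cm.
The intermediate image is 36.47 cm to the right of lens 1, which is 82.3 − (36.47) = 45.83 cm to the left of lens 2, so d_o2 = +45.83 cm.
Lens 2 is diverging, so f₂ = −6.75 cm.
Lens 2: 1/d_i2 = 1/f₂ − 1/d_o2 = 1/(-6.75) − 1/(45.83) = -0.1700, so d_i2 = -5.88 cm.
The final image is virtual, 5.88 cm to the left of lens 2 (overall magnification ≈ -0.029).

5.88 cm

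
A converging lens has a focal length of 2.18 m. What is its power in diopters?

P = +0.459 D

P = 1/f = 1/(2.18 m) = +0.459 D.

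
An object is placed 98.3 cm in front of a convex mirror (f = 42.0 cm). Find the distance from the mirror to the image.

For a convex mirror, f = -42.0 cm.
Mirror equation: 1/q = 1/f − 1/p = 1/(-42.00) − 1/(98.3) = -0.02381 − 0.01017 = -0.03398, so q = -29.4 cm.
The image is virtual, upright and reduced, behind the mirror.

29.4 cm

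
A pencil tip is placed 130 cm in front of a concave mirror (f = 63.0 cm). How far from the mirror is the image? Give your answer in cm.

Mirror equation: 1/q = 1/f − 1/p = 1/(63.00) − 1/(130) = 0.01587 − 0.007692 = 0.008181, so q = 122 cm.
The image is real, inverted and reduced, in front of the mirror.

122 cm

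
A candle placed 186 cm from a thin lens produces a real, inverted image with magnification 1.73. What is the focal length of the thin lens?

f = 118 cm (converging)

m = −d_i/d_o ⇒ d_i = −m·d_o = −(-1.73)·(186) = 321.8 cm.
1/f = 1/d_o + 1/d_i = 1/(186) + 1/(321.8) = 0.008484, so f = 118 cm.
Since f is positive, the thin lens is converging.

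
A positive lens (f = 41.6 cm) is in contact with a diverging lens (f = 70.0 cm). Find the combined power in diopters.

P = +0.975 D

P₁ = 1/f₁ = 1/(0.416 m) = +2.404 D; P₂ = 1/f₂ = 1/(-0.700 m) = -1.429 D.
For thin lenses in contact, P = P₁ + P₂ = (+2.404) + (-1.429) = +0.975 D.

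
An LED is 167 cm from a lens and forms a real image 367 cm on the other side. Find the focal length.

Real image ⇒ d_i = +367 cm.
1/f = 1/d_o + 1/d_i = 1/(167) + 1/(367) = 0.008713, so f = 115 cm.
Since f is positive, the lens is converging.

f = 115 cm (converging)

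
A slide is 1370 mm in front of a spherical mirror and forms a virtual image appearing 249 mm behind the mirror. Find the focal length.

f = -304 mm (convex)

Virtual image ⇒ d_i = −249 mm.
1/f = 1/d_o + 1/d_i = 1/(1370) + 1/(-249) = -0.003286, so f = -304 mm.
Since f is negative, the spherical mirror is convex.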